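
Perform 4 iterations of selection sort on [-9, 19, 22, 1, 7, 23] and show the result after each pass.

Pass 1: Select minimum -9 at index 0, swap -> [-9, 19, 22, 1, 7, 23]
Pass 2: Select minimum 1 at index 3, swap -> [-9, 1, 22, 19, 7, 23]
Pass 3: Select minimum 7 at index 4, swap -> [-9, 1, 7, 19, 22, 23]
Pass 4: Select minimum 19 at index 3, swap -> [-9, 1, 7, 19, 22, 23]


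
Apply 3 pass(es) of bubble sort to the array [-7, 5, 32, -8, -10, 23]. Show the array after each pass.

After pass 1: [-7, 5, -8, -10, 23, 32] (3 swaps)
After pass 2: [-7, -8, -10, 5, 23, 32] (2 swaps)
After pass 3: [-8, -10, -7, 5, 23, 32] (2 swaps)
Total swaps: 7


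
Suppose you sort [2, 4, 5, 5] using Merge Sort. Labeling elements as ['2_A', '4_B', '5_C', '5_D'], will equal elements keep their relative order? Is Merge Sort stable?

Trace Merge Sort on the labeled array (the key is the number; the letter only tracks identity):
  Merge [2_A] + [4_B] -> [2_A, 4_B]
  Merge [5_C] + [5_D] -> [5_C, 5_D]
  Merge [2_A, 4_B] + [5_C, 5_D] -> [2_A, 4_B, 5_C, 5_D]
Final order: [2_A, 4_B, 5_C, 5_D]
Equal keys:
  value 5: originally 5_C, 5_D; after sorting 5_C, 5_D -> order preserved
All equal keys kept their original relative order. Merge Sort is stable: when the heads of the two halves are equal the merge takes from the left half first.
Answer: Stable


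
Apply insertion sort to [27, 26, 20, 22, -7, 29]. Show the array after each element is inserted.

First element 27 is already 'sorted'
Insert 26: shifted 1 elements -> [26, 27, 20, 22, -7, 29]
Insert 20: shifted 2 elements -> [20, 26, 27, 22, -7, 29]
Insert 22: shifted 2 elements -> [20, 22, 26, 27, -7, 29]
Insert -7: shifted 4 elements -> [-7, 20, 22, 26, 27, 29]
Insert 29: shifted 0 elements -> [-7, 20, 22, 26, 27, 29]


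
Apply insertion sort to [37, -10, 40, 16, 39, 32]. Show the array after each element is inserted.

First element 37 is already 'sorted'
Insert -10: shifted 1 elements -> [-10, 37, 40, 16, 39, 32]
Insert 40: shifted 0 elements -> [-10, 37, 40, 16, 39, 32]
Insert 16: shifted 2 elements -> [-10, 16, 37, 40, 39, 32]
Insert 39: shifted 1 elements -> [-10, 16, 37, 39, 40, 32]
Insert 32: shifted 3 elements -> [-10, 16, 32, 37, 39, 40]


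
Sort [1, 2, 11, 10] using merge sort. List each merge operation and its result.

Divide and conquer:
  Merge [1] + [2] -> [1, 2]
  Merge [11] + [10] -> [10, 11]
  Merge [1, 2] + [10, 11] -> [1, 2, 10, 11]


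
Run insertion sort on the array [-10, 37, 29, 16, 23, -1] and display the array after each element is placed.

First element -10 is already 'sorted'
Insert 37: shifted 0 elements -> [-10, 37, 29, 16, 23, -1]
Insert 29: shifted 1 elements -> [-10, 29, 37, 16, 23, -1]
Insert 16: shifted 2 elements -> [-10, 16, 29, 37, 23, -1]
Insert 23: shifted 2 elements -> [-10, 16, 23, 29, 37, -1]
Insert -1: shifted 4 elements -> [-10, -1, 16, 23, 29, 37]


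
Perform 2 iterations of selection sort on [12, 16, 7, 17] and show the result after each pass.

Pass 1: Select minimum 7 at index 2, swap -> [7, 16, 12, 17]
Pass 2: Select minimum 12 at index 2, swap -> [7, 12, 16, 17]


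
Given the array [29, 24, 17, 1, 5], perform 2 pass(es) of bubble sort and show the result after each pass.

After pass 1: [24, 17, 1, 5, 29] (4 swaps)
After pass 2: [17, 1, 5, 24, 29] (3 swaps)
Total swaps: 7


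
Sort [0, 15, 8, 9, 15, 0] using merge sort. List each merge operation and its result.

Divide and conquer:
  Merge [15] + [8] -> [8, 15]
  Merge [0] + [8, 15] -> [0, 8, 15]
  Merge [15] + [0] -> [0, 15]
  Merge [9] + [0, 15] -> [0, 9, 15]
  Merge [0, 8, 15] + [0, 9, 15] -> [0, 0, 8, 9, 15, 15]


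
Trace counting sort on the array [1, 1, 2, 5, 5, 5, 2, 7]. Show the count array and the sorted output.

Count array: [0, 2, 2, 0, 0, 3, 0, 1]
(count[i] = number of elements equal to i)
Cumulative count: [0, 2, 4, 4, 4, 7, 7, 8]
Sorted: [1, 1, 2, 2, 5, 5, 5, 7]


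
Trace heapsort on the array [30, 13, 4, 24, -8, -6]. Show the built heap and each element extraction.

Build heap: [30, 24, 4, 13, -8, -6]
Extract 30: [24, 13, 4, -6, -8, 30]
Extract 24: [13, -6, 4, -8, 24, 30]
Extract 13: [4, -6, -8, 13, 24, 30]
Extract 4: [-6, -8, 4, 13, 24, 30]
Extract -6: [-8, -6, 4, 13, 24, 30]


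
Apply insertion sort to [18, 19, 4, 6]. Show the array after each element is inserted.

First element 18 is already 'sorted'
Insert 19: shifted 0 elements -> [18, 19, 4, 6]
Insert 4: shifted 2 elements -> [4, 18, 19, 6]
Insert 6: shifted 2 elements -> [4, 6, 18, 19]


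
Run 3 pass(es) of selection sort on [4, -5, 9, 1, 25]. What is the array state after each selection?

Pass 1: Select minimum -5 at index 1, swap -> [-5, 4, 9, 1, 25]
Pass 2: Select minimum 1 at index 3, swap -> [-5, 1, 9, 4, 25]
Pass 3: Select minimum 4 at index 3, swap -> [-5, 1, 4, 9, 25]


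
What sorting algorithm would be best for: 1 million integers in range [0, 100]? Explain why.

Best choice: Counting sort
Reason: O(n + k) where k=100 is small; linear time beats O(n log n)


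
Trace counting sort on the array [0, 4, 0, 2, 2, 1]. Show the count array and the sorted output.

Count array: [2, 1, 2, 0, 1]
(count[i] = number of elements equal to i)
Cumulative count: [2, 3, 5, 5, 6]
Sorted: [0, 0, 1, 2, 2, 4]


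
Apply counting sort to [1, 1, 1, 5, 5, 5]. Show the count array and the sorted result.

Count array: [0, 3, 0, 0, 0, 3]
(count[i] = number of elements equal to i)
Cumulative count: [0, 3, 3, 3, 3, 6]
Sorted: [1, 1, 1, 5, 5, 5]


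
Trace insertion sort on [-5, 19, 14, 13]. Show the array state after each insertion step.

First element -5 is already 'sorted'
Insert 19: shifted 0 elements -> [-5, 19, 14, 13]
Insert 14: shifted 1 elements -> [-5, 14, 19, 13]
Insert 13: shifted 2 elements -> [-5, 13, 14, 19]


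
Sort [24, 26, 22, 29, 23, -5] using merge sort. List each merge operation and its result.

Divide and conquer:
  Merge [26] + [22] -> [22, 26]
  Merge [24] + [22, 26] -> [22, 24, 26]
  Merge [23] + [-5] -> [-5, 23]
  Merge [29] + [-5, 23] -> [-5, 23, 29]
  Merge [22, 24, 26] + [-5, 23, 29] -> [-5, 22, 23, 24, 26, 29]


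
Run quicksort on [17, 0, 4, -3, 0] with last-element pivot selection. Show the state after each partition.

Partition 1: pivot=0 at index 2 -> [0, -3, 0, 17, 4]
Partition 2: pivot=-3 at index 0 -> [-3, 0, 0, 17, 4]
Partition 3: pivot=4 at index 3 -> [-3, 0, 0, 4, 17]


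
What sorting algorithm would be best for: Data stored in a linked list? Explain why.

Best choice: Merge sort
Reason: Merge sort doesn't require random access; can be done in O(1) extra space for linked lists


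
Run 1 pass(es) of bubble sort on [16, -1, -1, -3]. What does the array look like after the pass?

After pass 1: [-1, -1, -3, 16] (3 swaps)
Total swaps: 3


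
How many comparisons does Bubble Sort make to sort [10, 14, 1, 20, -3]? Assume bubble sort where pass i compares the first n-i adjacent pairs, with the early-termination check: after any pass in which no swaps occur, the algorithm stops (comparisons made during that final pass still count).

Pass 1: compare adjacent pairs (0,1)..(3,4) = 4 comparison(s), 2 swap(s) -> [10, 1, 14, -3, 20]
Pass 2: compare adjacent pairs (0,1)..(2,3) = 3 comparison(s), 2 swap(s) -> [1, 10, -3, 14, 20]
Pass 3: compare adjacent pairs (0,1)..(1,2) = 2 comparison(s), 1 swap(s) -> [1, -3, 10, 14, 20]
Pass 4: compare adjacent pairs (0,1)..(0,1) = 1 comparison(s), 1 swap(s) -> [-3, 1, 10, 14, 20]
Every pass made at least one swap, so all n-1 passes run.
Total comparisons: 4 + 3 + 2 + 1 = 10


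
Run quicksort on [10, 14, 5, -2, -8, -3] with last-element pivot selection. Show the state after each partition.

Partition 1: pivot=-3 at index 1 -> [-8, -3, 5, -2, 10, 14]
Partition 2: pivot=14 at index 5 -> [-8, -3, 5, -2, 10, 14]
Partition 3: pivot=10 at index 4 -> [-8, -3, 5, -2, 10, 14]
Partition 4: pivot=-2 at index 2 -> [-8, -3, -2, 5, 10, 14]


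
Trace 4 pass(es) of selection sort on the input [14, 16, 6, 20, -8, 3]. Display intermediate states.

Pass 1: Select minimum -8 at index 4, swap -> [-8, 16, 6, 20, 14, 3]
Pass 2: Select minimum 3 at index 5, swap -> [-8, 3, 6, 20, 14, 16]
Pass 3: Select minimum 6 at index 2, swap -> [-8, 3, 6, 20, 14, 16]
Pass 4: Select minimum 14 at index 4, swap -> [-8, 3, 6, 14, 20, 16]


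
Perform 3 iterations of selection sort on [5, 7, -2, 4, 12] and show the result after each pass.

Pass 1: Select minimum -2 at index 2, swap -> [-2, 7, 5, 4, 12]
Pass 2: Select minimum 4 at index 3, swap -> [-2, 4, 5, 7, 12]
Pass 3: Select minimum 5 at index 2, swap -> [-2, 4, 5, 7, 12]


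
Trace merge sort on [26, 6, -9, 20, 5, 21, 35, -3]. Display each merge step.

Divide and conquer:
  Merge [26] + [6] -> [6, 26]
  Merge [-9] + [20] -> [-9, 20]
  Merge [6, 26] + [-9, 20] -> [-9, 6, 20, 26]
  Merge [5] + [21] -> [5, 21]
  Merge [35] + [-3] -> [-3, 35]
  Merge [5, 21] + [-3, 35] -> [-3, 5, 21, 35]
  Merge [-9, 6, 20, 26] + [-3, 5, 21, 35] -> [-9, -3, 5, 6, 20, 21, 26, 35]


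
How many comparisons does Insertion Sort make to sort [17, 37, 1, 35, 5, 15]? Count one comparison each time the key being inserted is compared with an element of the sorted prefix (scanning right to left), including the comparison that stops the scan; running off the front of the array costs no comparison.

Insert 37: 17 <= 37 (stop) = 1 comparison(s) -> [17, 37, 1, 35, 5, 15]
Insert 1: 37 > 1 (shift), 17 > 1 (shift), reached front = 2 comparison(s) -> [1, 17, 37, 35, 5, 15]
Insert 35: 37 > 35 (shift), 17 <= 35 (stop) = 2 comparison(s) -> [1, 17, 35, 37, 5, 15]
Insert 5: 37 > 5 (shift), 35 > 5 (shift), 17 > 5 (shift), 1 <= 5 (stop) = 4 comparison(s) -> [1, 5, 17, 35, 37, 15]
Insert 15: 37 > 15 (shift), 35 > 15 (shift), 17 > 15 (shift), 5 <= 15 (stop) = 4 comparison(s) -> [1, 5, 15, 17, 35, 37]
Total comparisons: 1 + 2 + 2 + 4 + 4 = 13


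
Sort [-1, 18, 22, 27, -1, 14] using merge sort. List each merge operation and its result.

Divide and conquer:
  Merge [18] + [22] -> [18, 22]
  Merge [-1] + [18, 22] -> [-1, 18, 22]
  Merge [-1] + [14] -> [-1, 14]
  Merge [27] + [-1, 14] -> [-1, 14, 27]
  Merge [-1, 18, 22] + [-1, 14, 27] -> [-1, -1, 14, 18, 22, 27]


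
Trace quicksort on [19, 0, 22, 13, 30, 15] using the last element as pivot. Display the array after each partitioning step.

Partition 1: pivot=15 at index 2 -> [0, 13, 15, 19, 30, 22]
Partition 2: pivot=13 at index 1 -> [0, 13, 15, 19, 30, 22]
Partition 3: pivot=22 at index 4 -> [0, 13, 15, 19, 22, 30]


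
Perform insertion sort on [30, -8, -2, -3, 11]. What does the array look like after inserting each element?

First element 30 is already 'sorted'
Insert -8: shifted 1 elements -> [-8, 30, -2, -3, 11]
Insert -2: shifted 1 elements -> [-8, -2, 30, -3, 11]
Insert -3: shifted 2 elements -> [-8, -3, -2, 30, 11]
Insert 11: shifted 1 elements -> [-8, -3, -2, 11, 30]


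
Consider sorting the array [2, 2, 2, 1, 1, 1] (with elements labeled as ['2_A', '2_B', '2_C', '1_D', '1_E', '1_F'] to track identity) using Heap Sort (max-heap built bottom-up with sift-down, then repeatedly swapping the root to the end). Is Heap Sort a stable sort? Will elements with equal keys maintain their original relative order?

Trace Heap Sort on the labeled array (the key is the number; the letter only tracks identity):
  Build max-heap: [2_A, 2_B, 2_C, 1_D, 1_E, 1_F]
  Swap root 2_A to index 5, re-heapify first 5 -> [2_B, 1_F, 2_C, 1_D, 1_E, 2_A]
  Swap root 2_B to index 4, re-heapify first 4 -> [2_C, 1_F, 1_E, 1_D, 2_B, 2_A]
  Swap root 2_C to index 3, re-heapify first 3 -> [1_D, 1_F, 1_E, 2_C, 2_B, 2_A]
  Swap root 1_D to index 2, re-heapify first 2 -> [1_E, 1_F, 1_D, 2_C, 2_B, 2_A]
  Swap root 1_E to index 1, re-heapify first 1 -> [1_F, 1_E, 1_D, 2_C, 2_B, 2_A]
Final order: [1_F, 1_E, 1_D, 2_C, 2_B, 2_A]
Equal keys:
  value 1: originally 1_D, 1_E, 1_F; after sorting 1_F, 1_E, 1_D -> order changed
  value 2: originally 2_A, 2_B, 2_C; after sorting 2_C, 2_B, 2_A -> order changed
Equal keys were reordered, so Heap Sort is not stable: heap construction and root-to-end swaps move elements without regard to the original order of equal keys. (One such input is enough; an unstable sort may happen to preserve order on other inputs, but it gives no guarantee.)
Answer: Not stable


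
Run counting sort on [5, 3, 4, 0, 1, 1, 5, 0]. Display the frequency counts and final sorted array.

Count array: [2, 2, 0, 1, 1, 2]
(count[i] = number of elements equal to i)
Cumulative count: [2, 4, 4, 5, 6, 8]
Sorted: [0, 0, 1, 1, 3, 4, 5, 5]


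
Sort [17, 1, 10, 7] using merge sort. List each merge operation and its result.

Divide and conquer:
  Merge [17] + [1] -> [1, 17]
  Merge [10] + [7] -> [7, 10]
  Merge [1, 17] + [7, 10] -> [1, 7, 10, 17]


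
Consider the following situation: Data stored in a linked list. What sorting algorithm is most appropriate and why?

Best choice: Merge sort
Reason: Merge sort doesn't require random access; can be done in O(1) extra space for linked lists


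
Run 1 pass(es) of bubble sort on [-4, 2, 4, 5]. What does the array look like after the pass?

After pass 1: [-4, 2, 4, 5] (0 swaps)
Total swaps: 0


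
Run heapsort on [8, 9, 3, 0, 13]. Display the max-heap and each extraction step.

Build heap: [13, 9, 3, 0, 8]
Extract 13: [9, 8, 3, 0, 13]
Extract 9: [8, 0, 3, 9, 13]
Extract 8: [3, 0, 8, 9, 13]
Extract 3: [0, 3, 8, 9, 13]


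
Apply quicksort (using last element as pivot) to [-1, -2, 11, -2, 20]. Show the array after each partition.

Partition 1: pivot=20 at index 4 -> [-1, -2, 11, -2, 20]
Partition 2: pivot=-2 at index 1 -> [-2, -2, 11, -1, 20]
Partition 3: pivot=-1 at index 2 -> [-2, -2, -1, 11, 20]


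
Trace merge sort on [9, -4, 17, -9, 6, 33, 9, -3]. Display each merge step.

Divide and conquer:
  Merge [9] + [-4] -> [-4, 9]
  Merge [17] + [-9] -> [-9, 17]
  Merge [-4, 9] + [-9, 17] -> [-9, -4, 9, 17]
  Merge [6] + [33] -> [6, 33]
  Merge [9] + [-3] -> [-3, 9]
  Merge [6, 33] + [-3, 9] -> [-3, 6, 9, 33]
  Merge [-9, -4, 9, 17] + [-3, 6, 9, 33] -> [-9, -4, -3, 6, 9, 9, 17, 33]


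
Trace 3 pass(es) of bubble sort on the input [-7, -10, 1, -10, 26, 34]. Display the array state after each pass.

After pass 1: [-10, -7, -10, 1, 26, 34] (2 swaps)
After pass 2: [-10, -10, -7, 1, 26, 34] (1 swaps)
After pass 3: [-10, -10, -7, 1, 26, 34] (0 swaps)
Total swaps: 3


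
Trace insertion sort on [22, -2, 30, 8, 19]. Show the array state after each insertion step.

First element 22 is already 'sorted'
Insert -2: shifted 1 elements -> [-2, 22, 30, 8, 19]
Insert 30: shifted 0 elements -> [-2, 22, 30, 8, 19]
Insert 8: shifted 2 elements -> [-2, 8, 22, 30, 19]
Insert 19: shifted 2 elements -> [-2, 8, 19, 22, 30]


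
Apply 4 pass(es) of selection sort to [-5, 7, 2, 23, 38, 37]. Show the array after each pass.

Pass 1: Select minimum -5 at index 0, swap -> [-5, 7, 2, 23, 38, 37]
Pass 2: Select minimum 2 at index 2, swap -> [-5, 2, 7, 23, 38, 37]
Pass 3: Select minimum 7 at index 2, swap -> [-5, 2, 7, 23, 38, 37]
Pass 4: Select minimum 23 at index 3, swap -> [-5, 2, 7, 23, 38, 37]


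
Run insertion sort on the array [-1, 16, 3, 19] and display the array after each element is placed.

First element -1 is already 'sorted'
Insert 16: shifted 0 elements -> [-1, 16, 3, 19]
Insert 3: shifted 1 elements -> [-1, 3, 16, 19]
Insert 19: shifted 0 elements -> [-1, 3, 16, 19]


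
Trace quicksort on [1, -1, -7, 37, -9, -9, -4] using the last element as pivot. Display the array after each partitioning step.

Partition 1: pivot=-4 at index 3 -> [-7, -9, -9, -4, -1, 1, 37]
Partition 2: pivot=-9 at index 1 -> [-9, -9, -7, -4, -1, 1, 37]
Partition 3: pivot=37 at index 6 -> [-9, -9, -7, -4, -1, 1, 37]
Partition 4: pivot=1 at index 5 -> [-9, -9, -7, -4, -1, 1, 37]


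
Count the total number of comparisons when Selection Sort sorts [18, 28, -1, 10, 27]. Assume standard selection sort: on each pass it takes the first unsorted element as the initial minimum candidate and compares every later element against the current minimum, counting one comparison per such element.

Pass 1: scan indices 1..4 for the minimum = 4 comparison(s); min is -1, place at index 0 -> [-1, 28, 18, 10, 27]
Pass 2: scan indices 2..4 for the minimum = 3 comparison(s); min is 10, place at index 1 -> [-1, 10, 18, 28, 27]
Pass 3: scan indices 3..4 for the minimum = 2 comparison(s); min is 18, place at index 2 -> [-1, 10, 18, 28, 27]
Pass 4: scan indices 4..4 for the minimum = 1 comparison(s); min is 27, place at index 3 -> [-1, 10, 18, 27, 28]
Selection sort always scans the whole unsorted suffix, so the count is (n-1) + (n-2) + ... + 1 = n(n-1)/2 = 5*4/2 = 10 regardless of the input order.
Total comparisons: 4 + 3 + 2 + 1 = 10


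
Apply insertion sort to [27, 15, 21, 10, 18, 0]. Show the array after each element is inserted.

First element 27 is already 'sorted'
Insert 15: shifted 1 elements -> [15, 27, 21, 10, 18, 0]
Insert 21: shifted 1 elements -> [15, 21, 27, 10, 18, 0]
Insert 10: shifted 3 elements -> [10, 15, 21, 27, 18, 0]
Insert 18: shifted 2 elements -> [10, 15, 18, 21, 27, 0]
Insert 0: shifted 5 elements -> [0, 10, 15, 18, 21, 27]


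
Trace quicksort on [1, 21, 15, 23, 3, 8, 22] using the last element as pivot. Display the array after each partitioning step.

Partition 1: pivot=22 at index 5 -> [1, 21, 15, 3, 8, 22, 23]
Partition 2: pivot=8 at index 2 -> [1, 3, 8, 21, 15, 22, 23]
Partition 3: pivot=3 at index 1 -> [1, 3, 8, 21, 15, 22, 23]
Partition 4: pivot=15 at index 3 -> [1, 3, 8, 15, 21, 22, 23]


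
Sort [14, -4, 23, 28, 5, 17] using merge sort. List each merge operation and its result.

Divide and conquer:
  Merge [-4] + [23] -> [-4, 23]
  Merge [14] + [-4, 23] -> [-4, 14, 23]
  Merge [5] + [17] -> [5, 17]
  Merge [28] + [5, 17] -> [5, 17, 28]
  Merge [-4, 14, 23] + [5, 17, 28] -> [-4, 5, 14, 17, 23, 28]


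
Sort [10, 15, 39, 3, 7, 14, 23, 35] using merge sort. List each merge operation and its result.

Divide and conquer:
  Merge [10] + [15] -> [10, 15]
  Merge [39] + [3] -> [3, 39]
  Merge [10, 15] + [3, 39] -> [3, 10, 15, 39]
  Merge [7] + [14] -> [7, 14]
  Merge [23] + [35] -> [23, 35]
  Merge [7, 14] + [23, 35] -> [7, 14, 23, 35]
  Merge [3, 10, 15, 39] + [7, 14, 23, 35] -> [3, 7, 10, 14, 15, 23, 35, 39]


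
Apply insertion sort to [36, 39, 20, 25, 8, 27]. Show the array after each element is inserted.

First element 36 is already 'sorted'
Insert 39: shifted 0 elements -> [36, 39, 20, 25, 8, 27]
Insert 20: shifted 2 elements -> [20, 36, 39, 25, 8, 27]
Insert 25: shifted 2 elements -> [20, 25, 36, 39, 8, 27]
Insert 8: shifted 4 elements -> [8, 20, 25, 36, 39, 27]
Insert 27: shifted 2 elements -> [8, 20, 25, 27, 36, 39]


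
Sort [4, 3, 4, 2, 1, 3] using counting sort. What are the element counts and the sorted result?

Count array: [0, 1, 1, 2, 2]
(count[i] = number of elements equal to i)
Cumulative count: [0, 1, 2, 4, 6]
Sorted: [1, 2, 3, 3, 4, 4]


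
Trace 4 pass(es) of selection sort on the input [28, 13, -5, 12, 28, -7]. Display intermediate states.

Pass 1: Select minimum -7 at index 5, swap -> [-7, 13, -5, 12, 28, 28]
Pass 2: Select minimum -5 at index 2, swap -> [-7, -5, 13, 12, 28, 28]
Pass 3: Select minimum 12 at index 3, swap -> [-7, -5, 12, 13, 28, 28]
Pass 4: Select minimum 13 at index 3, swap -> [-7, -5, 12, 13, 28, 28]


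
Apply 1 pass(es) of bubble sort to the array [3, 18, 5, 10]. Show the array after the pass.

After pass 1: [3, 5, 10, 18] (2 swaps)
Total swaps: 2


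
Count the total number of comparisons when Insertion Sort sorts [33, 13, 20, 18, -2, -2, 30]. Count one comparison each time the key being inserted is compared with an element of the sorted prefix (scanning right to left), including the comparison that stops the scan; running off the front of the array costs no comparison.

Insert 13: 33 > 13 (shift), reached front = 1 comparison(s) -> [13, 33, 20, 18, -2, -2, 30]
Insert 20: 33 > 20 (shift), 13 <= 20 (stop) = 2 comparison(s) -> [13, 20, 33, 18, -2, -2, 30]
Insert 18: 33 > 18 (shift), 20 > 18 (shift), 13 <= 18 (stop) = 3 comparison(s) -> [13, 18, 20, 33, -2, -2, 30]
Insert -2: 33 > -2 (shift), 20 > -2 (shift), 18 > -2 (shift), 13 > -2 (shift), reached front = 4 comparison(s) -> [-2, 13, 18, 20, 33, -2, 30]
Insert -2: 33 > -2 (shift), 20 > -2 (shift), 18 > -2 (shift), 13 > -2 (shift), -2 <= -2 (stop) = 5 comparison(s) -> [-2, -2, 13, 18, 20, 33, 30]
Insert 30: 33 > 30 (shift), 20 <= 30 (stop) = 2 comparison(s) -> [-2, -2, 13, 18, 20, 30, 33]
Total comparisons: 1 + 2 + 3 + 4 + 5 + 2 = 17


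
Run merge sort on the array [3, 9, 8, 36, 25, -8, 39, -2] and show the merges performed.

Divide and conquer:
  Merge [3] + [9] -> [3, 9]
  Merge [8] + [36] -> [8, 36]
  Merge [3, 9] + [8, 36] -> [3, 8, 9, 36]
  Merge [25] + [-8] -> [-8, 25]
  Merge [39] + [-2] -> [-2, 39]
  Merge [-8, 25] + [-2, 39] -> [-8, -2, 25, 39]
  Merge [3, 8, 9, 36] + [-8, -2, 25, 39] -> [-8, -2, 3, 8, 9, 25, 36, 39]


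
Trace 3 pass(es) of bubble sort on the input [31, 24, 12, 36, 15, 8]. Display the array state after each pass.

After pass 1: [24, 12, 31, 15, 8, 36] (4 swaps)
After pass 2: [12, 24, 15, 8, 31, 36] (3 swaps)
After pass 3: [12, 15, 8, 24, 31, 36] (2 swaps)
Total swaps: 9


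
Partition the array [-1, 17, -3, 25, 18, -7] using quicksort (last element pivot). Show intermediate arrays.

Partition 1: pivot=-7 at index 0 -> [-7, 17, -3, 25, 18, -1]
Partition 2: pivot=-1 at index 2 -> [-7, -3, -1, 25, 18, 17]
Partition 3: pivot=17 at index 3 -> [-7, -3, -1, 17, 18, 25]
Partition 4: pivot=25 at index 5 -> [-7, -3, -1, 17, 18, 25]


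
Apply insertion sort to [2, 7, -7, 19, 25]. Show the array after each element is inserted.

First element 2 is already 'sorted'
Insert 7: shifted 0 elements -> [2, 7, -7, 19, 25]
Insert -7: shifted 2 elements -> [-7, 2, 7, 19, 25]
Insert 19: shifted 0 elements -> [-7, 2, 7, 19, 25]
Insert 25: shifted 0 elements -> [-7, 2, 7, 19, 25]


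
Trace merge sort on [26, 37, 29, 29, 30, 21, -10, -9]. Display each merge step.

Divide and conquer:
  Merge [26] + [37] -> [26, 37]
  Merge [29] + [29] -> [29, 29]
  Merge [26, 37] + [29, 29] -> [26, 29, 29, 37]
  Merge [30] + [21] -> [21, 30]
  Merge [-10] + [-9] -> [-10, -9]
  Merge [21, 30] + [-10, -9] -> [-10, -9, 21, 30]
  Merge [26, 29, 29, 37] + [-10, -9, 21, 30] -> [-10, -9, 21, 26, 29, 29, 30, 37]


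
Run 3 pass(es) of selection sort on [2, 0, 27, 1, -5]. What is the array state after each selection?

Pass 1: Select minimum -5 at index 4, swap -> [-5, 0, 27, 1, 2]
Pass 2: Select minimum 0 at index 1, swap -> [-5, 0, 27, 1, 2]
Pass 3: Select minimum 1 at index 3, swap -> [-5, 0, 1, 27, 2]


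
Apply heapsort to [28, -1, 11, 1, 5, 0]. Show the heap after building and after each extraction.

Build heap: [28, 5, 11, 1, -1, 0]
Extract 28: [11, 5, 0, 1, -1, 28]
Extract 11: [5, 1, 0, -1, 11, 28]
Extract 5: [1, -1, 0, 5, 11, 28]
Extract 1: [0, -1, 1, 5, 11, 28]
Extract 0: [-1, 0, 1, 5, 11, 28]


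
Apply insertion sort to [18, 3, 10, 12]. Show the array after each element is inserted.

First element 18 is already 'sorted'
Insert 3: shifted 1 elements -> [3, 18, 10, 12]
Insert 10: shifted 1 elements -> [3, 10, 18, 12]
Insert 12: shifted 1 elements -> [3, 10, 12, 18]


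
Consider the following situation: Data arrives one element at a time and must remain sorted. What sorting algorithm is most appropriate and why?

Best choice: Insertion sort
Reason: Insertion sort naturally handles online/streaming input by inserting each new element into sorted position


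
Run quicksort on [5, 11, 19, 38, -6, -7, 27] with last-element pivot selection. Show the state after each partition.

Partition 1: pivot=27 at index 5 -> [5, 11, 19, -6, -7, 27, 38]
Partition 2: pivot=-7 at index 0 -> [-7, 11, 19, -6, 5, 27, 38]
Partition 3: pivot=5 at index 2 -> [-7, -6, 5, 11, 19, 27, 38]
Partition 4: pivot=19 at index 4 -> [-7, -6, 5, 11, 19, 27, 38]


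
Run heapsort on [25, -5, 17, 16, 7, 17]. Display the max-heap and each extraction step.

Build heap: [25, 16, 17, -5, 7, 17]
Extract 25: [17, 16, 17, -5, 7, 25]
Extract 17: [17, 16, 7, -5, 17, 25]
Extract 17: [16, -5, 7, 17, 17, 25]
Extract 16: [7, -5, 16, 17, 17, 25]
Extract 7: [-5, 7, 16, 17, 17, 25]


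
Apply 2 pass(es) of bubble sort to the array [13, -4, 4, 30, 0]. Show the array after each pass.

After pass 1: [-4, 4, 13, 0, 30] (3 swaps)
After pass 2: [-4, 4, 0, 13, 30] (1 swaps)
Total swaps: 4


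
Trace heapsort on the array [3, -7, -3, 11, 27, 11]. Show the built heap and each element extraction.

Build heap: [27, 11, 11, 3, -7, -3]
Extract 27: [11, 3, 11, -3, -7, 27]
Extract 11: [11, 3, -7, -3, 11, 27]
Extract 11: [3, -3, -7, 11, 11, 27]
Extract 3: [-3, -7, 3, 11, 11, 27]
Extract -3: [-7, -3, 3, 11, 11, 27]


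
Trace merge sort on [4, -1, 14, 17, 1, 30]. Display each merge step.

Divide and conquer:
  Merge [-1] + [14] -> [-1, 14]
  Merge [4] + [-1, 14] -> [-1, 4, 14]
  Merge [1] + [30] -> [1, 30]
  Merge [17] + [1, 30] -> [1, 17, 30]
  Merge [-1, 4, 14] + [1, 17, 30] -> [-1, 1, 4, 14, 17, 30]


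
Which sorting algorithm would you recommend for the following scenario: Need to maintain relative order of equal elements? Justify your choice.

Best choice: Merge sort or Insertion sort
Reason: Both are stable; quicksort and heapsort are not stable


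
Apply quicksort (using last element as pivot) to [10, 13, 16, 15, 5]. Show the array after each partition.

Partition 1: pivot=5 at index 0 -> [5, 13, 16, 15, 10]
Partition 2: pivot=10 at index 1 -> [5, 10, 16, 15, 13]
Partition 3: pivot=13 at index 2 -> [5, 10, 13, 15, 16]
Partition 4: pivot=16 at index 4 -> [5, 10, 13, 15, 16]


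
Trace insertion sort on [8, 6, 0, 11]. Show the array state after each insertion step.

First element 8 is already 'sorted'
Insert 6: shifted 1 elements -> [6, 8, 0, 11]
Insert 0: shifted 2 elements -> [0, 6, 8, 11]
Insert 11: shifted 0 elements -> [0, 6, 8, 11]


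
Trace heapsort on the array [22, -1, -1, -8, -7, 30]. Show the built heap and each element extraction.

Build heap: [30, -1, 22, -8, -7, -1]
Extract 30: [22, -1, -1, -8, -7, 30]
Extract 22: [-1, -7, -1, -8, 22, 30]
Extract -1: [-1, -7, -8, -1, 22, 30]
Extract -1: [-7, -8, -1, -1, 22, 30]
Extract -7: [-8, -7, -1, -1, 22, 30]


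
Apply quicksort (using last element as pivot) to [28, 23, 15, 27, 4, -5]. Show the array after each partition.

Partition 1: pivot=-5 at index 0 -> [-5, 23, 15, 27, 4, 28]
Partition 2: pivot=28 at index 5 -> [-5, 23, 15, 27, 4, 28]
Partition 3: pivot=4 at index 1 -> [-5, 4, 15, 27, 23, 28]
Partition 4: pivot=23 at index 3 -> [-5, 4, 15, 23, 27, 28]


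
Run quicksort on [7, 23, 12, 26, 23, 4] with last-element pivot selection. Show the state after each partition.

Partition 1: pivot=4 at index 0 -> [4, 23, 12, 26, 23, 7]
Partition 2: pivot=7 at index 1 -> [4, 7, 12, 26, 23, 23]
Partition 3: pivot=23 at index 4 -> [4, 7, 12, 23, 23, 26]
Partition 4: pivot=23 at index 3 -> [4, 7, 12, 23, 23, 26]


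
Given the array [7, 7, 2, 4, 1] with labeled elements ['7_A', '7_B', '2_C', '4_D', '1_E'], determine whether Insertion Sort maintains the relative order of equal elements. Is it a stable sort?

Trace Insertion Sort on the labeled array (the key is the number; the letter only tracks identity):
  Insert 7_B at index 1: [7_A, 7_B, 2_C, 4_D, 1_E]
  Insert 2_C at index 0: [2_C, 7_A, 7_B, 4_D, 1_E]
  Insert 4_D at index 1: [2_C, 4_D, 7_A, 7_B, 1_E]
  Insert 1_E at index 0: [1_E, 2_C, 4_D, 7_A, 7_B]
Final order: [1_E, 2_C, 4_D, 7_A, 7_B]
Equal keys:
  value 7: originally 7_A, 7_B; after sorting 7_A, 7_B -> order preserved
All equal keys kept their original relative order. Insertion Sort is stable: elements are shifted only while they are strictly greater than the key, so a key is inserted after any equal elements already placed.
Answer: Stable


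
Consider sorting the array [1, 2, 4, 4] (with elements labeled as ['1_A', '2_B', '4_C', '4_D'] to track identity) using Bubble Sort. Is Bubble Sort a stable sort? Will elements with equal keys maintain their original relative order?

Trace Bubble Sort on the labeled array (the key is the number; the letter only tracks identity):
  After pass 1: [1_A, 2_B, 4_C, 4_D] (no swaps, done)
Final order: [1_A, 2_B, 4_C, 4_D]
Equal keys:
  value 4: originally 4_C, 4_D; after sorting 4_C, 4_D -> order preserved
All equal keys kept their original relative order. Bubble Sort is stable: it only swaps adjacent elements when the left one is strictly greater, so equal keys never move past each other.
Answer: Stable


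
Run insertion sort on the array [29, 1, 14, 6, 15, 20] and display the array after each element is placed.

First element 29 is already 'sorted'
Insert 1: shifted 1 elements -> [1, 29, 14, 6, 15, 20]
Insert 14: shifted 1 elements -> [1, 14, 29, 6, 15, 20]
Insert 6: shifted 2 elements -> [1, 6, 14, 29, 15, 20]
Insert 15: shifted 1 elements -> [1, 6, 14, 15, 29, 20]
Insert 20: shifted 1 elements -> [1, 6, 14, 15, 20, 29]


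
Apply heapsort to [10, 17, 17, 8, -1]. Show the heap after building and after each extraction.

Build heap: [17, 10, 17, 8, -1]
Extract 17: [17, 10, -1, 8, 17]
Extract 17: [10, 8, -1, 17, 17]
Extract 10: [8, -1, 10, 17, 17]
Extract 8: [-1, 8, 10, 17, 17]


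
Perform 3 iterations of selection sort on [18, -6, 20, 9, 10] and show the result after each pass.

Pass 1: Select minimum -6 at index 1, swap -> [-6, 18, 20, 9, 10]
Pass 2: Select minimum 9 at index 3, swap -> [-6, 9, 20, 18, 10]
Pass 3: Select minimum 10 at index 4, swap -> [-6, 9, 10, 18, 20]


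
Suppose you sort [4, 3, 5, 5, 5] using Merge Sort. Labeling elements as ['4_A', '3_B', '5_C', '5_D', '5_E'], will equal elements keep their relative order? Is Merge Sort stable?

Trace Merge Sort on the labeled array (the key is the number; the letter only tracks identity):
  Merge [4_A] + [3_B] -> [3_B, 4_A]
  Merge [5_D] + [5_E] -> [5_D, 5_E]
  Merge [5_C] + [5_D, 5_E] -> [5_C, 5_D, 5_E]
  Merge [3_B, 4_A] + [5_C, 5_D, 5_E] -> [3_B, 4_A, 5_C, 5_D, 5_E]
Final order: [3_B, 4_A, 5_C, 5_D, 5_E]
Equal keys:
  value 5: originally 5_C, 5_D, 5_E; after sorting 5_C, 5_D, 5_E -> order preserved
All equal keys kept their original relative order. Merge Sort is stable: when the heads of the two halves are equal the merge takes from the left half first.
Answer: Stable


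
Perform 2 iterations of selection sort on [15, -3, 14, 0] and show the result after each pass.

Pass 1: Select minimum -3 at index 1, swap -> [-3, 15, 14, 0]
Pass 2: Select minimum 0 at index 3, swap -> [-3, 0, 14, 15]


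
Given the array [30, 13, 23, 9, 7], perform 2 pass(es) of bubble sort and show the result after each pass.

After pass 1: [13, 23, 9, 7, 30] (4 swaps)
After pass 2: [13, 9, 7, 23, 30] (2 swaps)
Total swaps: 6


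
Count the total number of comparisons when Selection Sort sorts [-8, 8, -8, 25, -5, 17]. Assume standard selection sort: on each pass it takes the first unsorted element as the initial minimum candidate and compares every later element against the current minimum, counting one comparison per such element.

Pass 1: scan indices 1..5 for the minimum = 5 comparison(s); min is -8, place at index 0 -> [-8, 8, -8, 25, -5, 17]
Pass 2: scan indices 2..5 for the minimum = 4 comparison(s); min is -8, place at index 1 -> [-8, -8, 8, 25, -5, 17]
Pass 3: scan indices 3..5 for the minimum = 3 comparison(s); min is -5, place at index 2 -> [-8, -8, -5, 25, 8, 17]
Pass 4: scan indices 4..5 for the minimum = 2 comparison(s); min is 8, place at index 3 -> [-8, -8, -5, 8, 25, 17]
Pass 5: scan indices 5..5 for the minimum = 1 comparison(s); min is 17, place at index 4 -> [-8, -8, -5, 8, 17, 25]
Selection sort always scans the whole unsorted suffix, so the count is (n-1) + (n-2) + ... + 1 = n(n-1)/2 = 6*5/2 = 15 regardless of the input order.
Total comparisons: 5 + 4 + 3 + 2 + 1 = 15


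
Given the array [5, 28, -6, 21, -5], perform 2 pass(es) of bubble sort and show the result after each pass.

After pass 1: [5, -6, 21, -5, 28] (3 swaps)
After pass 2: [-6, 5, -5, 21, 28] (2 swaps)
Total swaps: 5


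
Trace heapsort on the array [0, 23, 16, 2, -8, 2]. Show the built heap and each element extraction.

Build heap: [23, 2, 16, 0, -8, 2]
Extract 23: [16, 2, 2, 0, -8, 23]
Extract 16: [2, 0, 2, -8, 16, 23]
Extract 2: [2, 0, -8, 2, 16, 23]
Extract 2: [0, -8, 2, 2, 16, 23]
Extract 0: [-8, 0, 2, 2, 16, 23]


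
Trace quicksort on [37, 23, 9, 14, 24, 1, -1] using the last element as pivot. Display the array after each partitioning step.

Partition 1: pivot=-1 at index 0 -> [-1, 23, 9, 14, 24, 1, 37]
Partition 2: pivot=37 at index 6 -> [-1, 23, 9, 14, 24, 1, 37]
Partition 3: pivot=1 at index 1 -> [-1, 1, 9, 14, 24, 23, 37]
Partition 4: pivot=23 at index 4 -> [-1, 1, 9, 14, 23, 24, 37]
Partition 5: pivot=14 at index 3 -> [-1, 1, 9, 14, 23, 24, 37]


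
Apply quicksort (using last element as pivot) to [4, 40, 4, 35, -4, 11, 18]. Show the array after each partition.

Partition 1: pivot=18 at index 4 -> [4, 4, -4, 11, 18, 35, 40]
Partition 2: pivot=11 at index 3 -> [4, 4, -4, 11, 18, 35, 40]
Partition 3: pivot=-4 at index 0 -> [-4, 4, 4, 11, 18, 35, 40]
Partition 4: pivot=4 at index 2 -> [-4, 4, 4, 11, 18, 35, 40]
Partition 5: pivot=40 at index 6 -> [-4, 4, 4, 11, 18, 35, 40]


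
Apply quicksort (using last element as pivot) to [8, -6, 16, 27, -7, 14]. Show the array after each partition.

Partition 1: pivot=14 at index 3 -> [8, -6, -7, 14, 16, 27]
Partition 2: pivot=-7 at index 0 -> [-7, -6, 8, 14, 16, 27]
Partition 3: pivot=8 at index 2 -> [-7, -6, 8, 14, 16, 27]
Partition 4: pivot=27 at index 5 -> [-7, -6, 8, 14, 16, 27]


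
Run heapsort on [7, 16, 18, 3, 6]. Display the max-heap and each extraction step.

Build heap: [18, 16, 7, 3, 6]
Extract 18: [16, 6, 7, 3, 18]
Extract 16: [7, 6, 3, 16, 18]
Extract 7: [6, 3, 7, 16, 18]
Extract 6: [3, 6, 7, 16, 18]


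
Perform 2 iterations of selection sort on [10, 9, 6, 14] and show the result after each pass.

Pass 1: Select minimum 6 at index 2, swap -> [6, 9, 10, 14]
Pass 2: Select minimum 9 at index 1, swap -> [6, 9, 10, 14]


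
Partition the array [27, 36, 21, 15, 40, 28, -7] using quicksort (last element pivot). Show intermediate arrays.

Partition 1: pivot=-7 at index 0 -> [-7, 36, 21, 15, 40, 28, 27]
Partition 2: pivot=27 at index 3 -> [-7, 21, 15, 27, 40, 28, 36]
Partition 3: pivot=15 at index 1 -> [-7, 15, 21, 27, 40, 28, 36]
Partition 4: pivot=36 at index 5 -> [-7, 15, 21, 27, 28, 36, 40]


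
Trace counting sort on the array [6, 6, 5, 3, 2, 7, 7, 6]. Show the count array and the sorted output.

Count array: [0, 0, 1, 1, 0, 1, 3, 2]
(count[i] = number of elements equal to i)
Cumulative count: [0, 0, 1, 2, 2, 3, 6, 8]
Sorted: [2, 3, 5, 6, 6, 6, 7, 7]


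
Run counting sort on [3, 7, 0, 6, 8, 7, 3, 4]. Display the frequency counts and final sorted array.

Count array: [1, 0, 0, 2, 1, 0, 1, 2, 1]
(count[i] = number of elements equal to i)
Cumulative count: [1, 1, 1, 3, 4, 4, 5, 7, 8]
Sorted: [0, 3, 3, 4, 6, 7, 7, 8]


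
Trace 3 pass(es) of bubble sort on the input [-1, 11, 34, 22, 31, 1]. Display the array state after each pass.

After pass 1: [-1, 11, 22, 31, 1, 34] (3 swaps)
After pass 2: [-1, 11, 22, 1, 31, 34] (1 swaps)
After pass 3: [-1, 11, 1, 22, 31, 34] (1 swaps)
Total swaps: 5


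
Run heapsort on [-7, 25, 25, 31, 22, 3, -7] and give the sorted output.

Build heap: [31, 25, 25, -7, 22, 3, -7]
Extract 31: [25, 22, 25, -7, -7, 3, 31]
Extract 25: [25, 22, 3, -7, -7, 25, 31]
Extract 25: [22, -7, 3, -7, 25, 25, 31]
Extract 22: [3, -7, -7, 22, 25, 25, 31]
Extract 3: [-7, -7, 3, 22, 25, 25, 31]
Extract -7: [-7, -7, 3, 22, 25, 25, 31]


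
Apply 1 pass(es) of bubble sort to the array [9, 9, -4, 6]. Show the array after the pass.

After pass 1: [9, -4, 6, 9] (2 swaps)
Total swaps: 2


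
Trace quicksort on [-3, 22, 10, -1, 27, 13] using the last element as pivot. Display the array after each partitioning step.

Partition 1: pivot=13 at index 3 -> [-3, 10, -1, 13, 27, 22]
Partition 2: pivot=-1 at index 1 -> [-3, -1, 10, 13, 27, 22]
Partition 3: pivot=22 at index 4 -> [-3, -1, 10, 13, 22, 27]


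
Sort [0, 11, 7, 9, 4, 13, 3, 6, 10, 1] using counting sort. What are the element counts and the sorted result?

Count array: [1, 1, 0, 1, 1, 0, 1, 1, 0, 1, 1, 1, 0, 1]
(count[i] = number of elements equal to i)
Cumulative count: [1, 2, 2, 3, 4, 4, 5, 6, 6, 7, 8, 9, 9, 10]
Sorted: [0, 1, 3, 4, 6, 7, 9, 10, 11, 13]


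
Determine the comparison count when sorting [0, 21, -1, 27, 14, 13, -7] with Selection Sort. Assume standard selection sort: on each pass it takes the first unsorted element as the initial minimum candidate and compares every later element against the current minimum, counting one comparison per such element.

Pass 1: scan indices 1..6 for the minimum = 6 comparison(s); min is -7, place at index 0 -> [-7, 21, -1, 27, 14, 13, 0]
Pass 2: scan indices 2..6 for the minimum = 5 comparison(s); min is -1, place at index 1 -> [-7, -1, 21, 27, 14, 13, 0]
Pass 3: scan indices 3..6 for the minimum = 4 comparison(s); min is 0, place at index 2 -> [-7, -1, 0, 27, 14, 13, 21]
Pass 4: scan indices 4..6 for the minimum = 3 comparison(s); min is 13, place at index 3 -> [-7, -1, 0, 13, 14, 27, 21]
Pass 5: scan indices 5..6 for the minimum = 2 comparison(s); min is 14, place at index 4 -> [-7, -1, 0, 13, 14, 27, 21]
Pass 6: scan indices 6..6 for the minimum = 1 comparison(s); min is 21, place at index 5 -> [-7, -1, 0, 13, 14, 21, 27]
Selection sort always scans the whole unsorted suffix, so the count is (n-1) + (n-2) + ... + 1 = n(n-1)/2 = 7*6/2 = 21 regardless of the input order.
Total comparisons: 6 + 5 + 4 + 3 + 2 + 1 = 21


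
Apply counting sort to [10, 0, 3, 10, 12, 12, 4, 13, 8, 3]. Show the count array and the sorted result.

Count array: [1, 0, 0, 2, 1, 0, 0, 0, 1, 0, 2, 0, 2, 1]
(count[i] = number of elements equal to i)
Cumulative count: [1, 1, 1, 3, 4, 4, 4, 4, 5, 5, 7, 7, 9, 10]
Sorted: [0, 3, 3, 4, 8, 10, 10, 12, 12, 13]


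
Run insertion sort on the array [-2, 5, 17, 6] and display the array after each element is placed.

First element -2 is already 'sorted'
Insert 5: shifted 0 elements -> [-2, 5, 17, 6]
Insert 17: shifted 0 elements -> [-2, 5, 17, 6]
Insert 6: shifted 1 elements -> [-2, 5, 6, 17]


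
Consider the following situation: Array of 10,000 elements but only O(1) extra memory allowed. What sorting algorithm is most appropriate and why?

Best choice: Heapsort
Reason: Heapsort rearranges the array in place using O(1) auxiliary space and still guarantees O(n log n) time; quicksort partitions in place but needs Theta(log n) stack space for recursion (O(n) in the worst case), and mergesort requires O(n) auxiliary space


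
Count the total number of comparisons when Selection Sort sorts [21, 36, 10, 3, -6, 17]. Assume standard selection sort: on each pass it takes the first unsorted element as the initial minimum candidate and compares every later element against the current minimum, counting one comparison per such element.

Pass 1: scan indices 1..5 for the minimum = 5 comparison(s); min is -6, place at index 0 -> [-6, 36, 10, 3, 21, 17]
Pass 2: scan indices 2..5 for the minimum = 4 comparison(s); min is 3, place at index 1 -> [-6, 3, 10, 36, 21, 17]
Pass 3: scan indices 3..5 for the minimum = 3 comparison(s); min is 10, place at index 2 -> [-6, 3, 10, 36, 21, 17]
Pass 4: scan indices 4..5 for the minimum = 2 comparison(s); min is 17, place at index 3 -> [-6, 3, 10, 17, 21, 36]
Pass 5: scan indices 5..5 for the minimum = 1 comparison(s); min is 21, place at index 4 -> [-6, 3, 10, 17, 21, 36]
Selection sort always scans the whole unsorted suffix, so the count is (n-1) + (n-2) + ... + 1 = n(n-1)/2 = 6*5/2 = 15 regardless of the input order.
Total comparisons: 5 + 4 + 3 + 2 + 1 = 15


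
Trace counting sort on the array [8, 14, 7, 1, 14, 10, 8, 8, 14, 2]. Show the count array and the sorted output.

Count array: [0, 1, 1, 0, 0, 0, 0, 1, 3, 0, 1, 0, 0, 0, 3]
(count[i] = number of elements equal to i)
Cumulative count: [0, 1, 2, 2, 2, 2, 2, 3, 6, 6, 7, 7, 7, 7, 10]
Sorted: [1, 2, 7, 8, 8, 8, 10, 14, 14, 14]
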